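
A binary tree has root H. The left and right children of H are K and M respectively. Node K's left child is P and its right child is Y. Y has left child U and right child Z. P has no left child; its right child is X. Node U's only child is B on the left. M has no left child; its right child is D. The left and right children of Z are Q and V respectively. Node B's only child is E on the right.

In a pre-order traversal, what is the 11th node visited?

V

Pre-order visits the node, then its left subtree, then its right subtree.
Visit H.
At H: go left to K.
  Visit K.
  At K: go left to P.
    Visit P.
    At P: no left child.
    At P: go right to X.
      X is a leaf — visit X.
  At K: go right to Y.
    Visit Y.
    At Y: go left to U.
      Visit U.
      At U: go left to B.
        Visit B.
        At B: no left child.
        At B: go right to E.
          E is a leaf — visit E.
      At U: no right child.
    At Y: go right to Z.
      Visit Z.
      At Z: go left to Q.
        Q is a leaf — visit Q.
      At Z: go right to V.
        V is a leaf — visit V.
At H: go right to M.
  Visit M.
  At M: no left child.
  At M: go right to D.
    D is a leaf — visit D.
Full pre-order sequence: H, K, P, X, Y, U, B, E, Z, Q, V, M, D.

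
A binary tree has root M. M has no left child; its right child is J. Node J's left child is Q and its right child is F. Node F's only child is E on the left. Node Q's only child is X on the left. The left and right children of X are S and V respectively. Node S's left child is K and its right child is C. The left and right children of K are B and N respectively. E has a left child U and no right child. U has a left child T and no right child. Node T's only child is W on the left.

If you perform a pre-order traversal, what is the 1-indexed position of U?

Pre-order visits the node, then its left subtree, then its right subtree.
Visit M.
At M: no left child.
At M: go right to J.
  Visit J.
  At J: go left to Q.
    Visit Q.
    At Q: go left to X.
      Visit X.
      At X: go left to S.
        Visit S.
        At S: go left to K.
          Visit K.
          At K: go left to B.
            B is a leaf — visit B.
          At K: go right to N.
            N is a leaf — visit N.
        At S: go right to C.
          C is a leaf — visit C.
      At X: go right to V.
        V is a leaf — visit V.
    At Q: no right child.
  At J: go right to F.
    Visit F.
    At F: go left to E.
      Visit E.
      At E: go left to U.
        Visit U.
        At U: go left to T.
          Visit T.
          At T: go left to W.
            W is a leaf — visit W.
          At T: no right child.
        At U: no right child.
      At E: no right child.
    At F: no right child.
Full pre-order sequence: M, J, Q, X, S, K, B, N, C, V, F, E, U, T, W.

13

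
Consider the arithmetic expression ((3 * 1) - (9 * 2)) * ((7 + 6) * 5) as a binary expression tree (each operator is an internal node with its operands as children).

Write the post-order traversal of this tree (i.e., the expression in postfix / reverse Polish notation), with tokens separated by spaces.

3 1 * 9 2 * - 7 6 + 5 * *

Post-order on an expression tree gives postfix notation: for each operator, emit left operand, right operand, then the operator.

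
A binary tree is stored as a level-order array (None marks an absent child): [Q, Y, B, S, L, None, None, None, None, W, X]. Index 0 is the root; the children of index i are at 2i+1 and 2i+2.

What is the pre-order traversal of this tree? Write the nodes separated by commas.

Q, Y, S, L, W, X, B

Pre-order visits the node, then its left subtree, then its right subtree.
Visit Q.
At Q: go left to Y.
  Visit Y.
  At Y: go left to S.
    S is a leaf — visit S.
  At Y: go right to L.
    Visit L.
    At L: go left to W.
      W is a leaf — visit W.
    At L: go right to X.
      X is a leaf — visit X.
At Q: go right to B.
  B is a leaf — visit B.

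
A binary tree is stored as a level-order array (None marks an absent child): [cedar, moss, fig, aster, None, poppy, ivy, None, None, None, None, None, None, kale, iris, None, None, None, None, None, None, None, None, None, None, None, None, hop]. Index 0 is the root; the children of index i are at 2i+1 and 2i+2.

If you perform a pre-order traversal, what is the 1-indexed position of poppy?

5

Pre-order visits the node, then its left subtree, then its right subtree.
Visit cedar.
At cedar: go left to moss.
  Visit moss.
  At moss: go left to aster.
    aster is a leaf — visit aster.
  At moss: no right child.
At cedar: go right to fig.
  Visit fig.
  At fig: go left to poppy.
    poppy is a leaf — visit poppy.
  At fig: go right to ivy.
    Visit ivy.
    At ivy: go left to kale.
      Visit kale.
      At kale: go left to hop.
        hop is a leaf — visit hop.
      At kale: no right child.
    At ivy: go right to iris.
      iris is a leaf — visit iris.
Full pre-order sequence: cedar, moss, aster, fig, poppy, ivy, kale, hop, iris.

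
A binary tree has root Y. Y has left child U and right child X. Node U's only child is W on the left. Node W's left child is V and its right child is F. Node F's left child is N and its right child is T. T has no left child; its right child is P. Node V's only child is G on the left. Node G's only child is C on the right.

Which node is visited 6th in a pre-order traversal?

C

Pre-order visits the node, then its left subtree, then its right subtree.
Visit Y.
At Y: go left to U.
  Visit U.
  At U: go left to W.
    Visit W.
    At W: go left to V.
      Visit V.
      At V: go left to G.
        Visit G.
        At G: no left child.
        At G: go right to C.
          C is a leaf — visit C.
      At V: no right child.
    At W: go right to F.
      Visit F.
      At F: go left to N.
        N is a leaf — visit N.
      At F: go right to T.
        Visit T.
        At T: no left child.
        At T: go right to P.
          P is a leaf — visit P.
  At U: no right child.
At Y: go right to X.
  X is a leaf — visit X.
Full pre-order sequence: Y, U, W, V, G, C, F, N, T, P, X.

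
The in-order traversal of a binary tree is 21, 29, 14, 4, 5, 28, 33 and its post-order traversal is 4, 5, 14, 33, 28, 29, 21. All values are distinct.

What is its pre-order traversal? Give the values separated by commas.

The last element of post-order is the root; it splits in-order into left and right subtrees.
Root 21: left subtree has 0 nodes { }, right has 6 {29, 14, 4, 5, 28, 33}.
  Root 29: left subtree has 0 nodes { }, right has 5 {14, 4, 5, 28, 33}.
    Root 28: left subtree has 3 nodes {14, 4, 5}, right has 1 {33}.
      Root 14: left subtree has 0 nodes { }, right has 2 {4, 5}.
        Root 5: left subtree has 1 node {4}, right has 0 { }.

21, 29, 28, 14, 5, 4, 33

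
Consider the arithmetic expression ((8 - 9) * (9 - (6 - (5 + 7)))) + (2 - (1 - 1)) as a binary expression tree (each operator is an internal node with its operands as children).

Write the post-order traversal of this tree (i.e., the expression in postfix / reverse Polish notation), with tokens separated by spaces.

Post-order on an expression tree gives postfix notation: for each operator, emit left operand, right operand, then the operator.

8 9 - 9 6 5 7 + - - * 2 1 1 - - +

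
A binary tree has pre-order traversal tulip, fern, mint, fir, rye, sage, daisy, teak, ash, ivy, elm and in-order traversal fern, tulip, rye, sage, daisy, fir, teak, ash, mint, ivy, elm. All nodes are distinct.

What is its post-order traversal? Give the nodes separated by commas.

The first element of pre-order is the root; it splits in-order into left and right subtrees.
Root tulip: left subtree has 1 node {fern}, right has 9 {rye, sage, daisy, fir, teak, ash, mint, ivy, elm}.
  Root mint: left subtree has 6 nodes {rye, sage, daisy, fir, teak, ash}, right has 2 {ivy, elm}.
    Root fir: left subtree has 3 nodes {rye, sage, daisy}, right has 2 {teak, ash}.
      Root rye: left subtree has 0 nodes { }, right has 2 {sage, daisy}.
        Root sage: left subtree has 0 nodes { }, right has 1 {daisy}.
      Root teak: left subtree has 0 nodes { }, right has 1 {ash}.
    Root ivy: left subtree has 0 nodes { }, right has 1 {elm}.

fern, daisy, sage, rye, ash, teak, fir, elm, ivy, mint, tulip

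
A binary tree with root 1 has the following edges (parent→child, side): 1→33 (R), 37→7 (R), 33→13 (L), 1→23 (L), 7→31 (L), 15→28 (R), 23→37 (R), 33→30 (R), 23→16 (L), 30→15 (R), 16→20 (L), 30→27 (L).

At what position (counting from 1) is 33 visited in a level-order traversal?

Level-order visits nodes level by level from the root, left to right within each level.
Level 0: 1
Level 1: 23, 33
Level 2: 16, 37, 13, 30
Level 3: 20, 7, 27, 15
Level 4: 31, 28
Full level-order sequence: 1, 23, 33, 16, 37, 13, 30, 20, 7, 27, 15, 31, 28.

3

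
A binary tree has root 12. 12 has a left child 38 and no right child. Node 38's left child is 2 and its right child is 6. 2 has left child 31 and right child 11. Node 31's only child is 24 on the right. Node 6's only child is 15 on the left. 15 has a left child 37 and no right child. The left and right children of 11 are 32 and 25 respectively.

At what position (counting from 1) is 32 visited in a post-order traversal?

Post-order visits the left subtree, then the right subtree, then the node.
At 12: go left to 38.
  At 38: go left to 2.
    At 2: go left to 31.
      At 31: no left child.
      At 31: go right to 24.
        24 is a leaf — visit 24.
      Visit 31.
    At 2: go right to 11.
      At 11: go left to 32.
        32 is a leaf — visit 32.
      At 11: go right to 25.
        25 is a leaf — visit 25.
      Visit 11.
    Visit 2.
  At 38: go right to 6.
    At 6: go left to 15.
      At 15: go left to 37.
        37 is a leaf — visit 37.
      At 15: no right child.
      Visit 15.
    At 6: no right child.
    Visit 6.
  Visit 38.
At 12: no right child.
Visit 12.
Full post-order sequence: 24, 31, 32, 25, 11, 2, 37, 15, 6, 38, 12.

3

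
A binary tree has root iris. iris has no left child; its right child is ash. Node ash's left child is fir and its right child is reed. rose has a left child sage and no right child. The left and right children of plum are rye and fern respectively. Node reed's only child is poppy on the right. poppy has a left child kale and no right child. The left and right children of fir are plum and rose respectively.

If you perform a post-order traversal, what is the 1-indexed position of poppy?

Post-order visits the left subtree, then the right subtree, then the node.
At iris: no left child.
At iris: go right to ash.
  At ash: go left to fir.
    At fir: go left to plum.
      At plum: go left to rye.
        rye is a leaf — visit rye.
      At plum: go right to fern.
        fern is a leaf — visit fern.
      Visit plum.
    At fir: go right to rose.
      At rose: go left to sage.
        sage is a leaf — visit sage.
      At rose: no right child.
      Visit rose.
    Visit fir.
  At ash: go right to reed.
    At reed: no left child.
    At reed: go right to poppy.
      At poppy: go left to kale.
        kale is a leaf — visit kale.
      At poppy: no right child.
      Visit poppy.
    Visit reed.
  Visit ash.
Visit iris.
Full post-order sequence: rye, fern, plum, sage, rose, fir, kale, poppy, reed, ash, iris.

8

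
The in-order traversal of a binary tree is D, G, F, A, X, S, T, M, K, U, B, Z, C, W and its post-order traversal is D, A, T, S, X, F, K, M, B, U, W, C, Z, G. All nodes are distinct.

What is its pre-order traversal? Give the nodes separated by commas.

The last element of post-order is the root; it splits in-order into left and right subtrees.
Root G: left subtree has 1 node {D}, right has 12 {F, A, X, S, T, M, K, U, B, Z, C, W}.
  Root Z: left subtree has 9 nodes {F, A, X, S, T, M, K, U, B}, right has 2 {C, W}.
    Root U: left subtree has 7 nodes {F, A, X, S, T, M, K}, right has 1 {B}.
      Root M: left subtree has 5 nodes {F, A, X, S, T}, right has 1 {K}.
        Root F: left subtree has 0 nodes { }, right has 4 {A, X, S, T}.
          Root X: left subtree has 1 node {A}, right has 2 {S, T}.
            Root S: left subtree has 0 nodes { }, right has 1 {T}.
    Root C: left subtree has 0 nodes { }, right has 1 {W}.

G, D, Z, U, M, F, X, A, S, T, K, B, C, W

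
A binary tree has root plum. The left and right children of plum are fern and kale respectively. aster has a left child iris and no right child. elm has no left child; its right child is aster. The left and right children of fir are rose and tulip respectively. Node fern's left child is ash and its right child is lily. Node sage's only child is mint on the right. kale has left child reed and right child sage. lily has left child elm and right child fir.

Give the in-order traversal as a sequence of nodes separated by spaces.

ash fern elm iris aster lily rose fir tulip plum reed kale sage mint

In-order visits the left subtree, then the node, then the right subtree.
At plum: go left to fern.
  At fern: go left to ash.
    ash is a leaf — visit ash.
  Visit fern.
  At fern: go right to lily.
    At lily: go left to elm.
      At elm: no left child.
      Visit elm.
      At elm: go right to aster.
        At aster: go left to iris.
          iris is a leaf — visit iris.
        Visit aster.
        At aster: no right child.
    Visit lily.
    At lily: go right to fir.
      At fir: go left to rose.
        rose is a leaf — visit rose.
      Visit fir.
      At fir: go right to tulip.
        tulip is a leaf — visit tulip.
Visit plum.
At plum: go right to kale.
  At kale: go left to reed.
    reed is a leaf — visit reed.
  Visit kale.
  At kale: go right to sage.
    At sage: no left child.
    Visit sage.
    At sage: go right to mint.
      mint is a leaf — visit mint.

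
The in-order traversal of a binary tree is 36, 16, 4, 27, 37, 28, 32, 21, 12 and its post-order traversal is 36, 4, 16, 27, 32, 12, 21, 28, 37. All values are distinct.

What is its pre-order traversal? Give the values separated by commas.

The last element of post-order is the root; it splits in-order into left and right subtrees.
Root 37: left subtree has 4 nodes {36, 16, 4, 27}, right has 4 {28, 32, 21, 12}.
  Root 27: left subtree has 3 nodes {36, 16, 4}, right has 0 { }.
    Root 16: left subtree has 1 node {36}, right has 1 {4}.
  Root 28: left subtree has 0 nodes { }, right has 3 {32, 21, 12}.
    Root 21: left subtree has 1 node {32}, right has 1 {12}.

37, 27, 16, 36, 4, 28, 21, 32, 12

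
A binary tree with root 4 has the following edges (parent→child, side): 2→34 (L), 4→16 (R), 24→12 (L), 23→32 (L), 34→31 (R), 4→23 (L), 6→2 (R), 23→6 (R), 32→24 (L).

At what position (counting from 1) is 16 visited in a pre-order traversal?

Pre-order visits the node, then its left subtree, then its right subtree.
Visit 4.
At 4: go left to 23.
  Visit 23.
  At 23: go left to 32.
    Visit 32.
    At 32: go left to 24.
      Visit 24.
      At 24: go left to 12.
        12 is a leaf — visit 12.
      At 24: no right child.
    At 32: no right child.
  At 23: go right to 6.
    Visit 6.
    At 6: no left child.
    At 6: go right to 2.
      Visit 2.
      At 2: go left to 34.
        Visit 34.
        At 34: no left child.
        At 34: go right to 31.
          31 is a leaf — visit 31.
      At 2: no right child.
At 4: go right to 16.
  16 is a leaf — visit 16.
Full pre-order sequence: 4, 23, 32, 24, 12, 6, 2, 34, 31, 16.

10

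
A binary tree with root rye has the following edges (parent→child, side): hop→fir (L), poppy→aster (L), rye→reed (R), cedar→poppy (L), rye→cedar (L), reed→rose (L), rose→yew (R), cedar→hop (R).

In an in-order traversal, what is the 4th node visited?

In-order visits the left subtree, then the node, then the right subtree.
At rye: go left to cedar.
  At cedar: go left to poppy.
    At poppy: go left to aster.
      aster is a leaf — visit aster.
    Visit poppy.
    At poppy: no right child.
  Visit cedar.
  At cedar: go right to hop.
    At hop: go left to fir.
      fir is a leaf — visit fir.
    Visit hop.
    At hop: no right child.
Visit rye.
At rye: go right to reed.
  At reed: go left to rose.
    At rose: no left child.
    Visit rose.
    At rose: go right to yew.
      yew is a leaf — visit yew.
  Visit reed.
  At reed: no right child.
Full in-order sequence: aster, poppy, cedar, fir, hop, rye, rose, yew, reed.

fir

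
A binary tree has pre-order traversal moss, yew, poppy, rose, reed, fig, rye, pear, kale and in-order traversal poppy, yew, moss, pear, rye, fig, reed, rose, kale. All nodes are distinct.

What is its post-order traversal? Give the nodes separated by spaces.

poppy yew pear rye fig reed kale rose moss

The first element of pre-order is the root; it splits in-order into left and right subtrees.
Root moss: left subtree has 2 nodes {poppy, yew}, right has 6 {pear, rye, fig, reed, rose, kale}.
  Root yew: left subtree has 1 node {poppy}, right has 0 { }.
  Root rose: left subtree has 4 nodes {pear, rye, fig, reed}, right has 1 {kale}.
    Root reed: left subtree has 3 nodes {pear, rye, fig}, right has 0 { }.
      Root fig: left subtree has 2 nodes {pear, rye}, right has 0 { }.
        Root rye: left subtree has 1 node {pear}, right has 0 { }.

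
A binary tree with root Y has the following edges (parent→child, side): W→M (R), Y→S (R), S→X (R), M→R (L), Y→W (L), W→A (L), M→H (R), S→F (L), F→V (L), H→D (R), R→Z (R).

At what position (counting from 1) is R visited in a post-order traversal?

Post-order visits the left subtree, then the right subtree, then the node.
At Y: go left to W.
  At W: go left to A.
    A is a leaf — visit A.
  At W: go right to M.
    At M: go left to R.
      At R: no left child.
      At R: go right to Z.
        Z is a leaf — visit Z.
      Visit R.
    At M: go right to H.
      At H: no left child.
      At H: go right to D.
        D is a leaf — visit D.
      Visit H.
    Visit M.
  Visit W.
At Y: go right to S.
  At S: go left to F.
    At F: go left to V.
      V is a leaf — visit V.
    At F: no right child.
    Visit F.
  At S: go right to X.
    X is a leaf — visit X.
  Visit S.
Visit Y.
Full post-order sequence: A, Z, R, D, H, M, W, V, F, X, S, Y.

3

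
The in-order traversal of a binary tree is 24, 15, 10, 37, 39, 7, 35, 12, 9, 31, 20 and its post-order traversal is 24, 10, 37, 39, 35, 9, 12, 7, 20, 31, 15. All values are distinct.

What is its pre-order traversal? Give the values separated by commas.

The last element of post-order is the root; it splits in-order into left and right subtrees.
Root 15: left subtree has 1 node {24}, right has 9 {10, 37, 39, 7, 35, 12, 9, 31, 20}.
  Root 31: left subtree has 7 nodes {10, 37, 39, 7, 35, 12, 9}, right has 1 {20}.
    Root 7: left subtree has 3 nodes {10, 37, 39}, right has 3 {35, 12, 9}.
      Root 39: left subtree has 2 nodes {10, 37}, right has 0 { }.
        Root 37: left subtree has 1 node {10}, right has 0 { }.
      Root 12: left subtree has 1 node {35}, right has 1 {9}.

15, 24, 31, 7, 39, 37, 10, 12, 35, 9, 20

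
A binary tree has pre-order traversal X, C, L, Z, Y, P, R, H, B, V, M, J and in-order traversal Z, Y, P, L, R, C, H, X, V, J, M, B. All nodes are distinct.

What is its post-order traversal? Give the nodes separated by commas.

The first element of pre-order is the root; it splits in-order into left and right subtrees.
Root X: left subtree has 7 nodes {Z, Y, P, L, R, C, H}, right has 4 {V, J, M, B}.
  Root C: left subtree has 5 nodes {Z, Y, P, L, R}, right has 1 {H}.
    Root L: left subtree has 3 nodes {Z, Y, P}, right has 1 {R}.
      Root Z: left subtree has 0 nodes { }, right has 2 {Y, P}.
        Root Y: left subtree has 0 nodes { }, right has 1 {P}.
  Root B: left subtree has 3 nodes {V, J, M}, right has 0 { }.
    Root V: left subtree has 0 nodes { }, right has 2 {J, M}.
      Root M: left subtree has 1 node {J}, right has 0 { }.

P, Y, Z, R, L, H, C, J, M, V, B, X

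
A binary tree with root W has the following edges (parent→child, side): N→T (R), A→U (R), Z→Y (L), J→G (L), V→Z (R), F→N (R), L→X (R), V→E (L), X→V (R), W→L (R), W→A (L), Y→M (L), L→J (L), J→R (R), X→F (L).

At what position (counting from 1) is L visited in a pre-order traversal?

Pre-order visits the node, then its left subtree, then its right subtree.
Visit W.
At W: go left to A.
  Visit A.
  At A: no left child.
  At A: go right to U.
    U is a leaf — visit U.
At W: go right to L.
  Visit L.
  At L: go left to J.
    Visit J.
    At J: go left to G.
      G is a leaf — visit G.
    At J: go right to R.
      R is a leaf — visit R.
  At L: go right to X.
    Visit X.
    At X: go left to F.
      Visit F.
      At F: no left child.
      At F: go right to N.
        Visit N.
        At N: no left child.
        At N: go right to T.
          T is a leaf — visit T.
    At X: go right to V.
      Visit V.
      At V: go left to E.
        E is a leaf — visit E.
      At V: go right to Z.
        Visit Z.
        At Z: go left to Y.
          Visit Y.
          At Y: go left to M.
            M is a leaf — visit M.
          At Y: no right child.
        At Z: no right child.
Full pre-order sequence: W, A, U, L, J, G, R, X, F, N, T, V, E, Z, Y, M.

4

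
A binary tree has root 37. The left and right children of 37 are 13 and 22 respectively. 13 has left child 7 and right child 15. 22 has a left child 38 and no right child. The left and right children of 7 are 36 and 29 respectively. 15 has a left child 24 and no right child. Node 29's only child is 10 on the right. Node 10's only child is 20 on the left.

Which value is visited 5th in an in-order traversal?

In-order visits the left subtree, then the node, then the right subtree.
At 37: go left to 13.
  At 13: go left to 7.
    At 7: go left to 36.
      36 is a leaf — visit 36.
    Visit 7.
    At 7: go right to 29.
      At 29: no left child.
      Visit 29.
      At 29: go right to 10.
        At 10: go left to 20.
          20 is a leaf — visit 20.
        Visit 10.
        At 10: no right child.
  Visit 13.
  At 13: go right to 15.
    At 15: go left to 24.
      24 is a leaf — visit 24.
    Visit 15.
    At 15: no right child.
Visit 37.
At 37: go right to 22.
  At 22: go left to 38.
    38 is a leaf — visit 38.
  Visit 22.
  At 22: no right child.
Full in-order sequence: 36, 7, 29, 20, 10, 13, 24, 15, 37, 38, 22.

10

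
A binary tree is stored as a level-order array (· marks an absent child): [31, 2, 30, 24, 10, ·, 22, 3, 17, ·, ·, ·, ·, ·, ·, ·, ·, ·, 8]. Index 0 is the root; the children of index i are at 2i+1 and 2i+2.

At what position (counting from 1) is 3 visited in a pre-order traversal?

Pre-order visits the node, then its left subtree, then its right subtree.
Visit 31.
At 31: go left to 2.
  Visit 2.
  At 2: go left to 24.
    Visit 24.
    At 24: go left to 3.
      3 is a leaf — visit 3.
    At 24: go right to 17.
      Visit 17.
      At 17: no left child.
      At 17: go right to 8.
        8 is a leaf — visit 8.
  At 2: go right to 10.
    10 is a leaf — visit 10.
At 31: go right to 30.
  Visit 30.
  At 30: no left child.
  At 30: go right to 22.
    22 is a leaf — visit 22.
Full pre-order sequence: 31, 2, 24, 3, 17, 8, 10, 30, 22.

4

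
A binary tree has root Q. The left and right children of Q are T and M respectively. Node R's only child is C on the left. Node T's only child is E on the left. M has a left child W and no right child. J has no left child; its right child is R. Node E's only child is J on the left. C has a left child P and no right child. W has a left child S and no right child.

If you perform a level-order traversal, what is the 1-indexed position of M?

3

Level-order visits nodes level by level from the root, left to right within each level.
Level 0: Q
Level 1: T, M
Level 2: E, W
Level 3: J, S
Level 4: R
Level 5: C
Level 6: P
Full level-order sequence: Q, T, M, E, W, J, S, R, C, P.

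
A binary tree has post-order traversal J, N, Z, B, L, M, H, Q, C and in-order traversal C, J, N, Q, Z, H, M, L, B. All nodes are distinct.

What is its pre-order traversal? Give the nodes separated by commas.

C, Q, N, J, H, Z, M, L, B

The last element of post-order is the root; it splits in-order into left and right subtrees.
Root C: left subtree has 0 nodes { }, right has 8 {J, N, Q, Z, H, M, L, B}.
  Root Q: left subtree has 2 nodes {J, N}, right has 5 {Z, H, M, L, B}.
    Root N: left subtree has 1 node {J}, right has 0 { }.
    Root H: left subtree has 1 node {Z}, right has 3 {M, L, B}.
      Root M: left subtree has 0 nodes { }, right has 2 {L, B}.
        Root L: left subtree has 0 nodes { }, right has 1 {B}.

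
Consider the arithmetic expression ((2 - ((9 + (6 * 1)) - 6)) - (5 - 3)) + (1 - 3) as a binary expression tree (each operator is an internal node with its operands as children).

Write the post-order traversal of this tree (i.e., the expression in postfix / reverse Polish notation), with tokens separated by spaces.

2 9 6 1 * + 6 - - 5 3 - - 1 3 - +

Post-order on an expression tree gives postfix notation: for each operator, emit left operand, right operand, then the operator.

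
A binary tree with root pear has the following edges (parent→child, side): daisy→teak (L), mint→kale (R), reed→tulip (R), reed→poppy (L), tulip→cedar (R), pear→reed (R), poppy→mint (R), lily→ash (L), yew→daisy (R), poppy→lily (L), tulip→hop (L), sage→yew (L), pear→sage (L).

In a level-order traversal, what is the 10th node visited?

hop

Level-order visits nodes level by level from the root, left to right within each level.
Level 0: pear
Level 1: sage, reed
Level 2: yew, poppy, tulip
Level 3: daisy, lily, mint, hop, cedar
Level 4: teak, ash, kale
Full level-order sequence: pear, sage, reed, yew, poppy, tulip, daisy, lily, mint, hop, cedar, teak, ash, kale.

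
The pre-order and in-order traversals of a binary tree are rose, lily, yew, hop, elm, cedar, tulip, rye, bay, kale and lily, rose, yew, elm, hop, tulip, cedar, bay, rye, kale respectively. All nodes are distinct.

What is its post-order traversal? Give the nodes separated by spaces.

lily elm tulip bay kale rye cedar hop yew rose

The first element of pre-order is the root; it splits in-order into left and right subtrees.
Root rose: left subtree has 1 node {lily}, right has 8 {yew, elm, hop, tulip, cedar, bay, rye, kale}.
  Root yew: left subtree has 0 nodes { }, right has 7 {elm, hop, tulip, cedar, bay, rye, kale}.
    Root hop: left subtree has 1 node {elm}, right has 5 {tulip, cedar, bay, rye, kale}.
      Root cedar: left subtree has 1 node {tulip}, right has 3 {bay, rye, kale}.
        Root rye: left subtree has 1 node {bay}, right has 1 {kale}.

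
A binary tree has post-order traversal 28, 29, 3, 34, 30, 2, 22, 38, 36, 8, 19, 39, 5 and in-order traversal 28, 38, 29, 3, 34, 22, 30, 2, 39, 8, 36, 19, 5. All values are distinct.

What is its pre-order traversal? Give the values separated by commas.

The last element of post-order is the root; it splits in-order into left and right subtrees.
Root 5: left subtree has 12 nodes {28, 38, 29, 3, 34, 22, 30, 2, 39, 8, 36, 19}, right has 0 { }.
  Root 39: left subtree has 8 nodes {28, 38, 29, 3, 34, 22, 30, 2}, right has 3 {8, 36, 19}.
    Root 38: left subtree has 1 node {28}, right has 6 {29, 3, 34, 22, 30, 2}.
      Root 22: left subtree has 3 nodes {29, 3, 34}, right has 2 {30, 2}.
        Root 34: left subtree has 2 nodes {29, 3}, right has 0 { }.
          Root 3: left subtree has 1 node {29}, right has 0 { }.
        Root 2: left subtree has 1 node {30}, right has 0 { }.
    Root 19: left subtree has 2 nodes {8, 36}, right has 0 { }.
      Root 8: left subtree has 0 nodes { }, right has 1 {36}.

5, 39, 38, 28, 22, 34, 3, 29, 2, 30, 19, 8, 36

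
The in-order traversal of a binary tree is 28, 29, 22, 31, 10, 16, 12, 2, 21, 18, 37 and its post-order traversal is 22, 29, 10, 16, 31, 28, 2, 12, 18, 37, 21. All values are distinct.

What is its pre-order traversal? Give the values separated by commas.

The last element of post-order is the root; it splits in-order into left and right subtrees.
Root 21: left subtree has 8 nodes {28, 29, 22, 31, 10, 16, 12, 2}, right has 2 {18, 37}.
  Root 12: left subtree has 6 nodes {28, 29, 22, 31, 10, 16}, right has 1 {2}.
    Root 28: left subtree has 0 nodes { }, right has 5 {29, 22, 31, 10, 16}.
      Root 31: left subtree has 2 nodes {29, 22}, right has 2 {10, 16}.
        Root 29: left subtree has 0 nodes { }, right has 1 {22}.
        Root 16: left subtree has 1 node {10}, right has 0 { }.
  Root 37: left subtree has 1 node {18}, right has 0 { }.

21, 12, 28, 31, 29, 22, 16, 10, 2, 37, 18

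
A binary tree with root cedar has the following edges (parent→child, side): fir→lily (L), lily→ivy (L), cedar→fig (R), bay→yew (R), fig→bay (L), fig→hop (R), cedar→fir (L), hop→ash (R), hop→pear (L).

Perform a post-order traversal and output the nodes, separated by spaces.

Post-order visits the left subtree, then the right subtree, then the node.
At cedar: go left to fir.
  At fir: go left to lily.
    At lily: go left to ivy.
      ivy is a leaf — visit ivy.
    At lily: no right child.
    Visit lily.
  At fir: no right child.
  Visit fir.
At cedar: go right to fig.
  At fig: go left to bay.
    At bay: no left child.
    At bay: go right to yew.
      yew is a leaf — visit yew.
    Visit bay.
  At fig: go right to hop.
    At hop: go left to pear.
      pear is a leaf — visit pear.
    At hop: go right to ash.
      ash is a leaf — visit ash.
    Visit hop.
  Visit fig.
Visit cedar.

ivy lily fir yew bay pear ash hop fig cedar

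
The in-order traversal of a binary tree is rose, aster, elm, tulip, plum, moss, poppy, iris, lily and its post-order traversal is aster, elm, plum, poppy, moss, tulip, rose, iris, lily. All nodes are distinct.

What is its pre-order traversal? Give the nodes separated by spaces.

lily iris rose tulip elm aster moss plum poppy

The last element of post-order is the root; it splits in-order into left and right subtrees.
Root lily: left subtree has 8 nodes {rose, aster, elm, tulip, plum, moss, poppy, iris}, right has 0 { }.
  Root iris: left subtree has 7 nodes {rose, aster, elm, tulip, plum, moss, poppy}, right has 0 { }.
    Root rose: left subtree has 0 nodes { }, right has 6 {aster, elm, tulip, plum, moss, poppy}.
      Root tulip: left subtree has 2 nodes {aster, elm}, right has 3 {plum, moss, poppy}.
        Root elm: left subtree has 1 node {aster}, right has 0 { }.
        Root moss: left subtree has 1 node {plum}, right has 1 {poppy}.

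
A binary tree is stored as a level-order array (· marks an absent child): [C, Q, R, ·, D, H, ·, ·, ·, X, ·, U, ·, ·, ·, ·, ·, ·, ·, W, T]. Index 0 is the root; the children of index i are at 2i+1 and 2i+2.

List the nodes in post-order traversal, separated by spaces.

W T X D Q U H R C

Post-order visits the left subtree, then the right subtree, then the node.
At C: go left to Q.
  At Q: no left child.
  At Q: go right to D.
    At D: go left to X.
      At X: go left to W.
        W is a leaf — visit W.
      At X: go right to T.
        T is a leaf — visit T.
      Visit X.
    At D: no right child.
    Visit D.
  Visit Q.
At C: go right to R.
  At R: go left to H.
    At H: go left to U.
      U is a leaf — visit U.
    At H: no right child.
    Visit H.
  At R: no right child.
  Visit R.
Visit C.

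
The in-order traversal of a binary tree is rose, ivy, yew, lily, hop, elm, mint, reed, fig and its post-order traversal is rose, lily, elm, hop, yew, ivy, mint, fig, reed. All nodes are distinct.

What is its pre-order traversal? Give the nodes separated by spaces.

reed mint ivy rose yew hop lily elm fig

The last element of post-order is the root; it splits in-order into left and right subtrees.
Root reed: left subtree has 7 nodes {rose, ivy, yew, lily, hop, elm, mint}, right has 1 {fig}.
  Root mint: left subtree has 6 nodes {rose, ivy, yew, lily, hop, elm}, right has 0 { }.
    Root ivy: left subtree has 1 node {rose}, right has 4 {yew, lily, hop, elm}.
      Root yew: left subtree has 0 nodes { }, right has 3 {lily, hop, elm}.
        Root hop: left subtree has 1 node {lily}, right has 1 {elm}.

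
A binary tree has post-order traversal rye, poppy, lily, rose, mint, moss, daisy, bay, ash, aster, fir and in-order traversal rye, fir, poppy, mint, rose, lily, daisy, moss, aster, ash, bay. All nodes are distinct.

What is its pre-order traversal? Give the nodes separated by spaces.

fir rye aster daisy mint poppy rose lily moss ash bay

The last element of post-order is the root; it splits in-order into left and right subtrees.
Root fir: left subtree has 1 node {rye}, right has 9 {poppy, mint, rose, lily, daisy, moss, aster, ash, bay}.
  Root aster: left subtree has 6 nodes {poppy, mint, rose, lily, daisy, moss}, right has 2 {ash, bay}.
    Root daisy: left subtree has 4 nodes {poppy, mint, rose, lily}, right has 1 {moss}.
      Root mint: left subtree has 1 node {poppy}, right has 2 {rose, lily}.
        Root rose: left subtree has 0 nodes { }, right has 1 {lily}.
    Root ash: left subtree has 0 nodes { }, right has 1 {bay}.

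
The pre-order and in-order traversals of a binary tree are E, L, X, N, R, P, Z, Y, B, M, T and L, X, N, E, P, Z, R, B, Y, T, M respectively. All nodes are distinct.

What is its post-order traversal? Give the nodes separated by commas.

The first element of pre-order is the root; it splits in-order into left and right subtrees.
Root E: left subtree has 3 nodes {L, X, N}, right has 7 {P, Z, R, B, Y, T, M}.
  Root L: left subtree has 0 nodes { }, right has 2 {X, N}.
    Root X: left subtree has 0 nodes { }, right has 1 {N}.
  Root R: left subtree has 2 nodes {P, Z}, right has 4 {B, Y, T, M}.
    Root P: left subtree has 0 nodes { }, right has 1 {Z}.
    Root Y: left subtree has 1 node {B}, right has 2 {T, M}.
      Root M: left subtree has 1 node {T}, right has 0 { }.

N, X, L, Z, P, B, T, M, Y, R, E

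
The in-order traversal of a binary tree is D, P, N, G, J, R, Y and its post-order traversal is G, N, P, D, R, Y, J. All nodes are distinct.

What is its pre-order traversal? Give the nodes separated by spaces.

J D P N G Y R

The last element of post-order is the root; it splits in-order into left and right subtrees.
Root J: left subtree has 4 nodes {D, P, N, G}, right has 2 {R, Y}.
  Root D: left subtree has 0 nodes { }, right has 3 {P, N, G}.
    Root P: left subtree has 0 nodes { }, right has 2 {N, G}.
      Root N: left subtree has 0 nodes { }, right has 1 {G}.
  Root Y: left subtree has 1 node {R}, right has 0 { }.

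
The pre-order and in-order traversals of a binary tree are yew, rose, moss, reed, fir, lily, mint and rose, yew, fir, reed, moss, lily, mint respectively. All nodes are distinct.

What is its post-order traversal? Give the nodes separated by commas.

The first element of pre-order is the root; it splits in-order into left and right subtrees.
Root yew: left subtree has 1 node {rose}, right has 5 {fir, reed, moss, lily, mint}.
  Root moss: left subtree has 2 nodes {fir, reed}, right has 2 {lily, mint}.
    Root reed: left subtree has 1 node {fir}, right has 0 { }.
    Root lily: left subtree has 0 nodes { }, right has 1 {mint}.

rose, fir, reed, mint, lily, moss, yew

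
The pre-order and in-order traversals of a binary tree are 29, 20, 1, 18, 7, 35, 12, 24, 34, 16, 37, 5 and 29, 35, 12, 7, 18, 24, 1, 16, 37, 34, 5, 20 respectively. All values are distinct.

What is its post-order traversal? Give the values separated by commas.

The first element of pre-order is the root; it splits in-order into left and right subtrees.
Root 29: left subtree has 0 nodes { }, right has 11 {35, 12, 7, 18, 24, 1, 16, 37, 34, 5, 20}.
  Root 20: left subtree has 10 nodes {35, 12, 7, 18, 24, 1, 16, 37, 34, 5}, right has 0 { }.
    Root 1: left subtree has 5 nodes {35, 12, 7, 18, 24}, right has 4 {16, 37, 34, 5}.
      Root 18: left subtree has 3 nodes {35, 12, 7}, right has 1 {24}.
        Root 7: left subtree has 2 nodes {35, 12}, right has 0 { }.
          Root 35: left subtree has 0 nodes { }, right has 1 {12}.
      Root 34: left subtree has 2 nodes {16, 37}, right has 1 {5}.
        Root 16: left subtree has 0 nodes { }, right has 1 {37}.

12, 35, 7, 24, 18, 37, 16, 5, 34, 1, 20, 29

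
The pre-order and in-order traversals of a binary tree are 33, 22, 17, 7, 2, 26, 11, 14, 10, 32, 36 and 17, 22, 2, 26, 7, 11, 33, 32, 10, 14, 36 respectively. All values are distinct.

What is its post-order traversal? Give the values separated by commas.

17, 26, 2, 11, 7, 22, 32, 10, 36, 14, 33

The first element of pre-order is the root; it splits in-order into left and right subtrees.
Root 33: left subtree has 6 nodes {17, 22, 2, 26, 7, 11}, right has 4 {32, 10, 14, 36}.
  Root 22: left subtree has 1 node {17}, right has 4 {2, 26, 7, 11}.
    Root 7: left subtree has 2 nodes {2, 26}, right has 1 {11}.
      Root 2: left subtree has 0 nodes { }, right has 1 {26}.
  Root 14: left subtree has 2 nodes {32, 10}, right has 1 {36}.
    Root 10: left subtree has 1 node {32}, right has 0 { }.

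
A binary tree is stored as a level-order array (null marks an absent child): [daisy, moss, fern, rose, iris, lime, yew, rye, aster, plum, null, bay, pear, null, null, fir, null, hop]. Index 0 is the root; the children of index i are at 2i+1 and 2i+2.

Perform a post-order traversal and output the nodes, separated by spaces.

Post-order visits the left subtree, then the right subtree, then the node.
At daisy: go left to moss.
  At moss: go left to rose.
    At rose: go left to rye.
      At rye: go left to fir.
        fir is a leaf — visit fir.
      At rye: no right child.
      Visit rye.
    At rose: go right to aster.
      At aster: go left to hop.
        hop is a leaf — visit hop.
      At aster: no right child.
      Visit aster.
    Visit rose.
  At moss: go right to iris.
    At iris: go left to plum.
      plum is a leaf — visit plum.
    At iris: no right child.
    Visit iris.
  Visit moss.
At daisy: go right to fern.
  At fern: go left to lime.
    At lime: go left to bay.
      bay is a leaf — visit bay.
    At lime: go right to pear.
      pear is a leaf — visit pear.
    Visit lime.
  At fern: go right to yew.
    yew is a leaf — visit yew.
  Visit fern.
Visit daisy.

fir rye hop aster rose plum iris moss bay pear lime yew fern daisy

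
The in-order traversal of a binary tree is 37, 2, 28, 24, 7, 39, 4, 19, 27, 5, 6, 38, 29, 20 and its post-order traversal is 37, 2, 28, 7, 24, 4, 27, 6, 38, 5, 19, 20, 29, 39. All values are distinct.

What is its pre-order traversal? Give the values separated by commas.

39, 24, 28, 2, 37, 7, 29, 19, 4, 5, 27, 38, 6, 20

The last element of post-order is the root; it splits in-order into left and right subtrees.
Root 39: left subtree has 5 nodes {37, 2, 28, 24, 7}, right has 8 {4, 19, 27, 5, 6, 38, 29, 20}.
  Root 24: left subtree has 3 nodes {37, 2, 28}, right has 1 {7}.
    Root 28: left subtree has 2 nodes {37, 2}, right has 0 { }.
      Root 2: left subtree has 1 node {37}, right has 0 { }.
  Root 29: left subtree has 6 nodes {4, 19, 27, 5, 6, 38}, right has 1 {20}.
    Root 19: left subtree has 1 node {4}, right has 4 {27, 5, 6, 38}.
      Root 5: left subtree has 1 node {27}, right has 2 {6, 38}.
        Root 38: left subtree has 1 node {6}, right has 0 { }.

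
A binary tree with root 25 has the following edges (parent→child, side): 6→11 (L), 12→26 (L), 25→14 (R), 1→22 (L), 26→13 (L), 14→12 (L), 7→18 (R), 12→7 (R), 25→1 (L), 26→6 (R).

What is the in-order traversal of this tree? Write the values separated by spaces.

22 1 25 13 26 11 6 12 7 18 14

In-order visits the left subtree, then the node, then the right subtree.
At 25: go left to 1.
  At 1: go left to 22.
    22 is a leaf — visit 22.
  Visit 1.
  At 1: no right child.
Visit 25.
At 25: go right to 14.
  At 14: go left to 12.
    At 12: go left to 26.
      At 26: go left to 13.
        13 is a leaf — visit 13.
      Visit 26.
      At 26: go right to 6.
        At 6: go left to 11.
          11 is a leaf — visit 11.
        Visit 6.
        At 6: no right child.
    Visit 12.
    At 12: go right to 7.
      At 7: no left child.
      Visit 7.
      At 7: go right to 18.
        18 is a leaf — visit 18.
  Visit 14.
  At 14: no right child.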